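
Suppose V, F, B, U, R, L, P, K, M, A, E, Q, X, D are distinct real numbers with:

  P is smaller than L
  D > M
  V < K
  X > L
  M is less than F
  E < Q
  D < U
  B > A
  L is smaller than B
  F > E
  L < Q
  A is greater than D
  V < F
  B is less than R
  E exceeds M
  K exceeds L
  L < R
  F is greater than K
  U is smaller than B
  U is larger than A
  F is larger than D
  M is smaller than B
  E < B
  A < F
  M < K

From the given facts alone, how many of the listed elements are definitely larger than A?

From A the given relations immediately reach U, F, B.
From those, R — 4 in total.
No other element is forced above A by the given relations, so the count is 4.

4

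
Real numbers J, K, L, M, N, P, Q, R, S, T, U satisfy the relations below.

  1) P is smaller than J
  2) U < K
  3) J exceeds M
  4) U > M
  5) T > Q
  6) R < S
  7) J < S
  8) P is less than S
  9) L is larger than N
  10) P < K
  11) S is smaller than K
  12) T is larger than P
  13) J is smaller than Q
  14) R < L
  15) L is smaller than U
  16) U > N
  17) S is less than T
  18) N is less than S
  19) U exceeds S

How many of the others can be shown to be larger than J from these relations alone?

From J the given relations immediately reach S, Q.
From those, U, T, K — 5 in total.
Nothing else is reachable above J; 5 in all.

5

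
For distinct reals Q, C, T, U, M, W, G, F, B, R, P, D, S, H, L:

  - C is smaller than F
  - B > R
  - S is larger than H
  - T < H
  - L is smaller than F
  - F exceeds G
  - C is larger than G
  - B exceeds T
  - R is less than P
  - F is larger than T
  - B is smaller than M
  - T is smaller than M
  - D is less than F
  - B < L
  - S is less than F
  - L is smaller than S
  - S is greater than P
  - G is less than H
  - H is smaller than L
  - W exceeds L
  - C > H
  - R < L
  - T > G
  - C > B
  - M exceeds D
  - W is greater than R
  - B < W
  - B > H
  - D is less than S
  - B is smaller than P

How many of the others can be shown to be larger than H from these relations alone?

Directly above H: B, L, C, S.
One step further: M, W, P, F (8 so far).
No other element is forced above H by the given relations, so the count is 8.

8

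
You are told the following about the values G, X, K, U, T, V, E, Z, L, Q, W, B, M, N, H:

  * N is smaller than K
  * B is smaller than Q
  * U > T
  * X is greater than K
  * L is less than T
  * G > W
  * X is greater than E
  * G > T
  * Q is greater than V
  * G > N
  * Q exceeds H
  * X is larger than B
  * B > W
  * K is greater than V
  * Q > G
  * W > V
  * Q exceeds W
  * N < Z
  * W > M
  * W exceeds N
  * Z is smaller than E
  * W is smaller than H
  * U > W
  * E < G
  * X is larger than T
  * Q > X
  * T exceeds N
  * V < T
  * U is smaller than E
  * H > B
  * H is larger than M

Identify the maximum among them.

Q

N is not greatest since N < T; V is not greatest since V < T; M is not greatest since M < W; Z is not greatest since Z < E; W is not greatest since W < U; B is not greatest since B < X; H is not greatest since H < Q; L is not greatest since L < T; T is not greatest since T < U; U is not greatest since U < E; K is not greatest since K < X; E is not greatest since E < X; G is not greatest since G < Q; X is not greatest since X < Q.
Only Q has nothing above it, so Q is the maximum.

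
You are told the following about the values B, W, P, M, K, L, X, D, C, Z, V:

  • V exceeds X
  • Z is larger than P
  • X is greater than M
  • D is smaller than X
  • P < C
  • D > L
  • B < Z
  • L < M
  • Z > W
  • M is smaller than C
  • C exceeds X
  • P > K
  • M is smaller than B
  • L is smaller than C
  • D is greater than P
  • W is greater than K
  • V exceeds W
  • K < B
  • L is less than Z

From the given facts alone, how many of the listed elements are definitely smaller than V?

The elements the relations force below V are K, L, P, M, D, W, X — no chain reaches any other.
That is 7.

7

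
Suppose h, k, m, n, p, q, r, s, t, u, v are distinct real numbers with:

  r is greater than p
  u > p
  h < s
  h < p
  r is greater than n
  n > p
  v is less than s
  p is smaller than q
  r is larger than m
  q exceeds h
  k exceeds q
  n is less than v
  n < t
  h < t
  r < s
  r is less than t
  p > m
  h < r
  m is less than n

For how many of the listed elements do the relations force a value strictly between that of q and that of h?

Chaining upward from h reaches: p, u, n, r, t, v, s, k.
Chaining downward from q reaches: m, p.
Strictly between h and q are those in both lists: p — 1 element.

1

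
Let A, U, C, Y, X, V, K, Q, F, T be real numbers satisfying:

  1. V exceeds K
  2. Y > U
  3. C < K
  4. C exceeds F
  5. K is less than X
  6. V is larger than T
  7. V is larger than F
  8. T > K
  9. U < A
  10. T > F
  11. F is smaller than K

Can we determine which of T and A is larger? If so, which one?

Following every chain through T: above T we get V; below T we get F, C, K.
A is not reached, and no chain runs the other way from A to T.
So the given relations leave the order of T and A undetermined.

undetermined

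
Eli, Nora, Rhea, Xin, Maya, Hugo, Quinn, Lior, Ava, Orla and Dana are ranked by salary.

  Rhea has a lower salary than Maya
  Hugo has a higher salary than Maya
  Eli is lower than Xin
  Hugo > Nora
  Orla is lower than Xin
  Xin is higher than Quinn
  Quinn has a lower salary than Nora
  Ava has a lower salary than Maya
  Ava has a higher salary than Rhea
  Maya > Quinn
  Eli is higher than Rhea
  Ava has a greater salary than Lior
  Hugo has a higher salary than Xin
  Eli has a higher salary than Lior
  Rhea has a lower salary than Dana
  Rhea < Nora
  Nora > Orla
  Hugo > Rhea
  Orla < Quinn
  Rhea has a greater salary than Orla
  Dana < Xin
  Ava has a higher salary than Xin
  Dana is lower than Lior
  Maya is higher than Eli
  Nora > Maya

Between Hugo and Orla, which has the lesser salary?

Orla < Rhea < Dana < Lior < Eli < Xin < Ava < Maya < Nora < Hugo, by transitivity through Rhea, Dana, Lior, Eli, Xin, Ava, Maya, Nora.
So Orla < Hugo; Orla is the lower of the two.

Orla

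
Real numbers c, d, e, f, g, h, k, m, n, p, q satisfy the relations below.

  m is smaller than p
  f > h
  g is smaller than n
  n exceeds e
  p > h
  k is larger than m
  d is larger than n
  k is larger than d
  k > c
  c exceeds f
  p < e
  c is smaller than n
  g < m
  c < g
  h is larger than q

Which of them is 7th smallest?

p

Chaining the given pairs: q < h < f < c < g < m < p < e < n < d < k.
Counting 7 from the smallest end gives p.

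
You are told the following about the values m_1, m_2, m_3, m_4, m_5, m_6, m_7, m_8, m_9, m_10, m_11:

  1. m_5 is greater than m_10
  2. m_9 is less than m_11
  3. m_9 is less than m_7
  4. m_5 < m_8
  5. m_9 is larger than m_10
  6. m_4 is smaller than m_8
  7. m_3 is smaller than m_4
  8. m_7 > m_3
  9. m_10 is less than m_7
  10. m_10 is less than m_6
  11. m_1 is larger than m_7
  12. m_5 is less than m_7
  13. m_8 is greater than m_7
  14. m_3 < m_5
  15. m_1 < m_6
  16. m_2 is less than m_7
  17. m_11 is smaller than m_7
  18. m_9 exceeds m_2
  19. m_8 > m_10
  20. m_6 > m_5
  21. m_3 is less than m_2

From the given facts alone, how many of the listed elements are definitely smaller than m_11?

From m_11 the given relations immediately reach m_9.
From those, m_10, m_2 — 3 in total.
From those, m_3 — 4 in total.
No other element is forced below m_11 by the given relations, so the count is 4.

4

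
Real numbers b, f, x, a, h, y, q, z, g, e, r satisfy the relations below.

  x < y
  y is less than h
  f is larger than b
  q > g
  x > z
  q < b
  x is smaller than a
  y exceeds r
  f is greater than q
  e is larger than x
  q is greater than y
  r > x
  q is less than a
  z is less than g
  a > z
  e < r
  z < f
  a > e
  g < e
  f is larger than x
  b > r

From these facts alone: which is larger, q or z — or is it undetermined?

z < g < e < r < y < q, by transitivity through g, e, r, y.
So q is larger.

q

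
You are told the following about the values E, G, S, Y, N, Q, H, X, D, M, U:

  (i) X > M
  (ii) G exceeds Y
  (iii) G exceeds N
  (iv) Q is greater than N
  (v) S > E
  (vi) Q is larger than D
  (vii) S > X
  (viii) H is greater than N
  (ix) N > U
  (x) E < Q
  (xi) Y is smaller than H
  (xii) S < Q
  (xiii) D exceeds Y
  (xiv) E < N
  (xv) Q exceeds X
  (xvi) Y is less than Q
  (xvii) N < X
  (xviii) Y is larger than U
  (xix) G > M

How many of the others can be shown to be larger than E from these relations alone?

6

From E the given relations immediately reach N, S, Q.
From those, H, X, G — 6 in total.
Nothing else is reachable above E; 6 in all.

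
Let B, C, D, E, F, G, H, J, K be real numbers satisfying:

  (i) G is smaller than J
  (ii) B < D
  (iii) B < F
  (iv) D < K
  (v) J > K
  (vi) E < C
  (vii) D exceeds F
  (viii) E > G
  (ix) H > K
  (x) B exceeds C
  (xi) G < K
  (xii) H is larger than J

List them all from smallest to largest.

Nothing is placed below G, so it is least; from there G < E; E < C; C < B; B < F; F < D; D < K; K < J; J < H, each given directly.

G < E < C < B < F < D < K < J < H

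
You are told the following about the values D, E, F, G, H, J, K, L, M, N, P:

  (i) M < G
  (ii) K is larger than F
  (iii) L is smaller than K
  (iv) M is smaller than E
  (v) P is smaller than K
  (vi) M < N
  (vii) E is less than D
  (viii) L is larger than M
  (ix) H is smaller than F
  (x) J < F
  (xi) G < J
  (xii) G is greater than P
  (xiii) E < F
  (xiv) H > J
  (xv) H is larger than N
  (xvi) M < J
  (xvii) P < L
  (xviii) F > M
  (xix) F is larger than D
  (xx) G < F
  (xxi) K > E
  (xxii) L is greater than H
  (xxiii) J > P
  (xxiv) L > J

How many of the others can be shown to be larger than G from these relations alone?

Directly above G: J, F.
One step further: H, L, K (5 so far).
Nothing else is reachable above G; 5 in all.

5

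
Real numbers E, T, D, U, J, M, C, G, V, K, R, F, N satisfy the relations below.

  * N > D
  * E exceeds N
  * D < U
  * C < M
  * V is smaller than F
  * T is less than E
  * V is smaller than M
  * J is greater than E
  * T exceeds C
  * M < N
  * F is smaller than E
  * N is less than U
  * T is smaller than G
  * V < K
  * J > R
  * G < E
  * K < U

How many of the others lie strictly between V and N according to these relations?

Chaining upward from V reaches: M, F, K, U, E, J.
Chaining downward from N reaches: C, D, M.
Strictly between V and N are those in both lists: M — 1 element.

1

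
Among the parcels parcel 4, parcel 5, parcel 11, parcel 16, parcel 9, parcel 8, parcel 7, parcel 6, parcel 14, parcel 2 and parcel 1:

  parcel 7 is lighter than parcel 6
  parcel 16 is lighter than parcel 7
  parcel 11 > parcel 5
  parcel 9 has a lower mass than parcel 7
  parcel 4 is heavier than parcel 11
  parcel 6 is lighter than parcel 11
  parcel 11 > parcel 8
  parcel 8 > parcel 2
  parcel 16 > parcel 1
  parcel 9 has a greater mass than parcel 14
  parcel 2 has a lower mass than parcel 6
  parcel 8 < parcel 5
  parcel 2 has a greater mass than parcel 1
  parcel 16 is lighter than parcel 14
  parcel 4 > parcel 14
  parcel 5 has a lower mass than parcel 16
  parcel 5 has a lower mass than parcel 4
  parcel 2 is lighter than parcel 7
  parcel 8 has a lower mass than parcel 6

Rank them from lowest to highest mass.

parcel 1 < parcel 2 < parcel 8 < parcel 5 < parcel 16 < parcel 14 < parcel 9 < parcel 7 < parcel 6 < parcel 11 < parcel 4

The consecutive links are each given: parcel 1 < parcel 2; parcel 2 < parcel 8; parcel 8 < parcel 5; parcel 5 < parcel 16; parcel 16 < parcel 14; parcel 14 < parcel 9; parcel 9 < parcel 7; parcel 7 < parcel 6; parcel 6 < parcel 11; parcel 11 < parcel 4.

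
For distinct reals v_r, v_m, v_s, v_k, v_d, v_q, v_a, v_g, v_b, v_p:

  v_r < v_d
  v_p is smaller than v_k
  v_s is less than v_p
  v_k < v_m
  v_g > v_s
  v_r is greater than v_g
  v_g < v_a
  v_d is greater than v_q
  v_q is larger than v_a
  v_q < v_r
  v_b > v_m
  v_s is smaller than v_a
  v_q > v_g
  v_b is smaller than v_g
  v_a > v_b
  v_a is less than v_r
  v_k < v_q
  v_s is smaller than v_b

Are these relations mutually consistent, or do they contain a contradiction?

consistent

The single ordering v_s < v_p < v_k < v_m < v_b < v_g < v_a < v_q < v_r < v_d satisfies every listed relation, so no contradiction arises.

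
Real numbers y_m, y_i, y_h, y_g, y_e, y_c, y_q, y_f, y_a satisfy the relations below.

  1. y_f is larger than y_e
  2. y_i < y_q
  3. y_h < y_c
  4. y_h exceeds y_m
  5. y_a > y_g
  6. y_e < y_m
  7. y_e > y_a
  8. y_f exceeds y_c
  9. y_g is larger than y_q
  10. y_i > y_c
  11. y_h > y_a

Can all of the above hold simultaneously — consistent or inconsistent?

Chaining the given relations yields y_i < y_q < y_g < y_a < y_e < y_m < y_h < y_c, so y_i < y_c. But one relation states y_c < y_i. These cannot both hold.

inconsistent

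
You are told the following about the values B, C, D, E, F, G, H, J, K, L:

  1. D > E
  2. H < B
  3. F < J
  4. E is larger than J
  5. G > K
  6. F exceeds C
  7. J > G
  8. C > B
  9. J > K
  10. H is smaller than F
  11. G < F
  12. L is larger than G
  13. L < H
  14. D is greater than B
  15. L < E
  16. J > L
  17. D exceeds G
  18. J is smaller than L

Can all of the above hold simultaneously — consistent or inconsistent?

inconsistent

Chaining the given relations yields L < H < B < C < F < J, so L < J. But one relation states J < L. These cannot both hold.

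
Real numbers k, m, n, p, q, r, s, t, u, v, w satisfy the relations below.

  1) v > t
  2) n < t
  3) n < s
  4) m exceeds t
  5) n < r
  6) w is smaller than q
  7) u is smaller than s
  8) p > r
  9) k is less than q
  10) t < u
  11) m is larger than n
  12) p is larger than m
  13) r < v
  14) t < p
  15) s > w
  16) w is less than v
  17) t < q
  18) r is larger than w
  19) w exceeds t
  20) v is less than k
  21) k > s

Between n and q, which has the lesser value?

n

Link the given pairs in sequence: n < t; t < w; w < r; r < v; v < k; k < q.
Chaining these gives n < t < w < r < v < k < q.
So n < q; n is the smaller of the two.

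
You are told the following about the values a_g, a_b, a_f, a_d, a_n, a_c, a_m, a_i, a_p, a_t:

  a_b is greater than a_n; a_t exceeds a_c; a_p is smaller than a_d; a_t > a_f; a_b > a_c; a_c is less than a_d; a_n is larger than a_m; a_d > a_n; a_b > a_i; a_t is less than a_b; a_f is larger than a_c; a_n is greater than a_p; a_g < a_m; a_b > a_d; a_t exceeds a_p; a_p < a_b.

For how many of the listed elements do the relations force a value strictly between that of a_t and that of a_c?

1

Chaining upward from a_c reaches: a_f, a_d, a_b.
Chaining downward from a_t reaches: a_f, a_p.
Strictly between a_c and a_t are those in both lists: a_f — 1 element.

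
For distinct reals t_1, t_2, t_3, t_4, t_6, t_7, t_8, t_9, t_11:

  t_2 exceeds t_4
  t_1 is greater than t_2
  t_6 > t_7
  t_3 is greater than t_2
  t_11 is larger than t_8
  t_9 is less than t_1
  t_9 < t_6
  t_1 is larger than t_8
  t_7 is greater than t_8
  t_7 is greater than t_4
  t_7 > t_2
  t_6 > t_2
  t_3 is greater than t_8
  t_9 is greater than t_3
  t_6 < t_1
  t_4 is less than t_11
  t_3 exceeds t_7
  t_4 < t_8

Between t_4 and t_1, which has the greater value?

t_4 < t_2 and t_2 < t_7 give t_4 < t_7.
Then t_7 < t_3 extends the chain to t_3.
With t_3 < t_9: t_4 < t_2 < t_7 < t_3 < t_9.
Then t_9 < t_6 extends the chain to t_6.
Then t_6 < t_1 extends the chain to t_1.
So t_4 < t_1; t_1 is the larger of the two.

t_1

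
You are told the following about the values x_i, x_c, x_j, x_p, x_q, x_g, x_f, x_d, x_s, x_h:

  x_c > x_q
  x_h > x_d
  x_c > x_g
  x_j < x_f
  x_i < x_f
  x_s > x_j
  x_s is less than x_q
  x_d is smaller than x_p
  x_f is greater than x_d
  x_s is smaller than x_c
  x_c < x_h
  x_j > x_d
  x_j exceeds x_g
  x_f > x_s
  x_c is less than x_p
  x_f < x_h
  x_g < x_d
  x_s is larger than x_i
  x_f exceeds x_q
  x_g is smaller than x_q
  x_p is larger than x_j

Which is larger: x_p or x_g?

Link the given pairs in sequence: x_g < x_d; x_d < x_j; x_j < x_s; x_s < x_q; x_q < x_c; x_c < x_p.
Chaining these gives x_g < x_d < x_j < x_s < x_q < x_c < x_p.
So x_g < x_p; x_p is the larger of the two.

x_p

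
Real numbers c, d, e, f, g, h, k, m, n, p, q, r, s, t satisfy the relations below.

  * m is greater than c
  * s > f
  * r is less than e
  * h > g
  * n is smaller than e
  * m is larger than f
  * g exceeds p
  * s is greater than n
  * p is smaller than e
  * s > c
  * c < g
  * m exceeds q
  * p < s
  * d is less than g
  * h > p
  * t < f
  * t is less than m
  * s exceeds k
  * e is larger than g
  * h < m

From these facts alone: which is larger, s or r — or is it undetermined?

undetermined

Following every chain through r: above r we get e.
s is not reached, and no chain runs the other way from s to r.
So the given relations leave the order of r and s undetermined.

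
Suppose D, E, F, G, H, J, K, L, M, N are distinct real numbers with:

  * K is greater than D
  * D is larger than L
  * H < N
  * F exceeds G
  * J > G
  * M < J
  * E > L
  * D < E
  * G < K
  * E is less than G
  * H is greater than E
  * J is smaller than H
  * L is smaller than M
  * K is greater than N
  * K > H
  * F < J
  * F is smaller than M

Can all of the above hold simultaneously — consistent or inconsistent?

The single ordering L < D < E < G < F < M < J < H < N < K satisfies every listed relation, so no contradiction arises.

consistent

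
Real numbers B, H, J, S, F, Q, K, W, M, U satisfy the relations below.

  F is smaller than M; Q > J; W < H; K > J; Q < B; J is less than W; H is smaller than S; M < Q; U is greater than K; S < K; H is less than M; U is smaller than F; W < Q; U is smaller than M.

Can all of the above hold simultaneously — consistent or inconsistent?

Every relation is compatible with J < W < H < S < K < U < F < M < Q < B; the set is consistent.

consistent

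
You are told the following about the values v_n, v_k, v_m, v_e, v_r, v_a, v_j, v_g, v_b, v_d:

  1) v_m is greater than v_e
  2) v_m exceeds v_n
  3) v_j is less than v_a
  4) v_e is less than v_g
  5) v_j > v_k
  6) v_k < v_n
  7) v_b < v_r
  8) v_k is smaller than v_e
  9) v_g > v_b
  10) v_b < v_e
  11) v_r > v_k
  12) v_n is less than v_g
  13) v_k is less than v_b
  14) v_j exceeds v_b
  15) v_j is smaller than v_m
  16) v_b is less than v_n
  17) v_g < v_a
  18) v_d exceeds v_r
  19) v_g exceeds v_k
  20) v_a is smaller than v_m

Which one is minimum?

v_b is not least since v_k < v_b; v_e is not least since v_k < v_e; v_n is not least since v_b < v_n; v_j is not least since v_k < v_j; v_g is not least since v_k < v_g; v_r is not least since v_b < v_r; v_d is not least since v_r < v_d; v_a is not least since v_j < v_a; v_m is not least since v_j < v_m.
Only v_k has nothing below it, so v_k is the minimum.

v_k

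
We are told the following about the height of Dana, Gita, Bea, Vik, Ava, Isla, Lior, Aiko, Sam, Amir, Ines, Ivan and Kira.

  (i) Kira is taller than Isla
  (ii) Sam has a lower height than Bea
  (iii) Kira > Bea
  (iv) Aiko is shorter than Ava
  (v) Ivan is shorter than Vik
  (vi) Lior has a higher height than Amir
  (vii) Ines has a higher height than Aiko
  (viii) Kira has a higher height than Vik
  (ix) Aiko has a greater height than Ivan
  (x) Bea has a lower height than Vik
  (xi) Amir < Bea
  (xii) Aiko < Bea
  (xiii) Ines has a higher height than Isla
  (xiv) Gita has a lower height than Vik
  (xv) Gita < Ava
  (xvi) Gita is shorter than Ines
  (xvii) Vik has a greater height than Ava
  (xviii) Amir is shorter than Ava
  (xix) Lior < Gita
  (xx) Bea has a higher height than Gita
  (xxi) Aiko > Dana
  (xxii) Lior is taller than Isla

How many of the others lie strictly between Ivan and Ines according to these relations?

1

The relations place Ivan below Ines. An element lies strictly between them when it is forced above Ivan and also forced below Ines.
Above Ivan: {Aiko, Bea, Ava, Vik, Kira}. Below Ines: {Amir, Dana, Isla, Lior, Gita, Aiko}.
Intersection: {Aiko} — 1.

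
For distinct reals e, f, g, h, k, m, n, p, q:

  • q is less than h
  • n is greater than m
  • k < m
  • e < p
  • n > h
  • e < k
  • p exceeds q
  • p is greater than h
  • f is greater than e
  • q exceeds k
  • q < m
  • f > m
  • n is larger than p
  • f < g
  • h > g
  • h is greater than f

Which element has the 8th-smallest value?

p

Chaining the given pairs: e < k < q < m < f < g < h < p < n.
The 8th smallest is p.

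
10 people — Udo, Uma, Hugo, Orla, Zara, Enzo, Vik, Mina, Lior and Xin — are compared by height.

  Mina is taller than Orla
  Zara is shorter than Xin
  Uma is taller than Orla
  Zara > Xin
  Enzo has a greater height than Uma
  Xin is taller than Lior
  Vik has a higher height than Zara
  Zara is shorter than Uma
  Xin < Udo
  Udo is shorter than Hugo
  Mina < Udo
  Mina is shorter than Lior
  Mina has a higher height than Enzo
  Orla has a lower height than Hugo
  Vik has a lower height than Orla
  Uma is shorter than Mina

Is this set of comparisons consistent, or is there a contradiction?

Chaining the given relations yields Zara < Vik < Orla < Uma < Enzo < Mina < Lior < Xin, so Zara < Xin. But one relation states Xin < Zara. These cannot both hold.

inconsistent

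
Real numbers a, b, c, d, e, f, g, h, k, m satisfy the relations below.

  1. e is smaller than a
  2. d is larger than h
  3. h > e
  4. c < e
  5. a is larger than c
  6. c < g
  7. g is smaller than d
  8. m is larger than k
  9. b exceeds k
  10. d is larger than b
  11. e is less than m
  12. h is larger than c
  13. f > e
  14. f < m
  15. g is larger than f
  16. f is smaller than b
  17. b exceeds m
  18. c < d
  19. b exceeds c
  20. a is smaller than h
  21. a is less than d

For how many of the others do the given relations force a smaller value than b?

The elements the relations force below b are k, c, e, f, m — no chain reaches any other.
That is 5.

5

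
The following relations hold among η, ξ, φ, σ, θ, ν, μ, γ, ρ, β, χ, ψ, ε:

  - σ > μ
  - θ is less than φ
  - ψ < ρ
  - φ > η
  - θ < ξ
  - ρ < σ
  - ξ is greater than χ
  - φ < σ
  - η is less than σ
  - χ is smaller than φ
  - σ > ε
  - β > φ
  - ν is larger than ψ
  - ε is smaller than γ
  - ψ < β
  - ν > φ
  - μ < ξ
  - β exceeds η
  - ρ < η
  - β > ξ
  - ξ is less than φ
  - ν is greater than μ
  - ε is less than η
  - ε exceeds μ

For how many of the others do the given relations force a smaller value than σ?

9

The elements the relations force below σ are μ, ψ, ρ, χ, ε, η, θ, ξ, φ — no chain reaches any other.
That is 9.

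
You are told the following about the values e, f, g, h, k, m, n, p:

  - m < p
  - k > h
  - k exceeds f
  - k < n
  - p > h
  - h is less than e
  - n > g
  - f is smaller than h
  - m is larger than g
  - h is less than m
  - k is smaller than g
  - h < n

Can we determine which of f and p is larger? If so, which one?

p

Following the relations from f: f < k < g < m < p.
So p is larger.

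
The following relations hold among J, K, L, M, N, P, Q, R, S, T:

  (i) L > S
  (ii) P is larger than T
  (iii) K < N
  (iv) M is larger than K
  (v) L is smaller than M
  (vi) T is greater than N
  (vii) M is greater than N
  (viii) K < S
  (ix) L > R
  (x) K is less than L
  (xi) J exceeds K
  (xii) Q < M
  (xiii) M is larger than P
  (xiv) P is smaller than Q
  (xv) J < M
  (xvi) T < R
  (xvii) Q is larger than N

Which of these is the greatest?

Chaining downward from M: directly below it, K, N, P, J, Q, L; then T, S, R.
That covers every other element, and nothing is given above M, so M is the greatest.

M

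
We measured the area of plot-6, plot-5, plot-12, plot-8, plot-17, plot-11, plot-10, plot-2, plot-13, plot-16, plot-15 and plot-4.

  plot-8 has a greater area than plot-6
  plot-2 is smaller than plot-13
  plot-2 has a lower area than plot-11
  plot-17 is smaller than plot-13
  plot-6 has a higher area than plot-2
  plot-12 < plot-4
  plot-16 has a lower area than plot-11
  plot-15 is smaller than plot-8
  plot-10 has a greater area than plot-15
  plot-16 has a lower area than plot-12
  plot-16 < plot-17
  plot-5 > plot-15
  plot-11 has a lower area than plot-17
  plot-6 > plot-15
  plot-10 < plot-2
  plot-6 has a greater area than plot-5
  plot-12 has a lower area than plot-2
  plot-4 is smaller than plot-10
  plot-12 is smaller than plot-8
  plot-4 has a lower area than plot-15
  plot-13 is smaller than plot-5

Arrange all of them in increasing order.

Nothing is placed below plot-16, so it is least; from there plot-16 < plot-12; plot-12 < plot-4; plot-4 < plot-15; plot-15 < plot-10; plot-10 < plot-2; plot-2 < plot-11; plot-11 < plot-17; plot-17 < plot-13; plot-13 < plot-5; plot-5 < plot-6; plot-6 < plot-8, each given directly.

plot-16 < plot-12 < plot-4 < plot-15 < plot-10 < plot-2 < plot-11 < plot-17 < plot-13 < plot-5 < plot-6 < plot-8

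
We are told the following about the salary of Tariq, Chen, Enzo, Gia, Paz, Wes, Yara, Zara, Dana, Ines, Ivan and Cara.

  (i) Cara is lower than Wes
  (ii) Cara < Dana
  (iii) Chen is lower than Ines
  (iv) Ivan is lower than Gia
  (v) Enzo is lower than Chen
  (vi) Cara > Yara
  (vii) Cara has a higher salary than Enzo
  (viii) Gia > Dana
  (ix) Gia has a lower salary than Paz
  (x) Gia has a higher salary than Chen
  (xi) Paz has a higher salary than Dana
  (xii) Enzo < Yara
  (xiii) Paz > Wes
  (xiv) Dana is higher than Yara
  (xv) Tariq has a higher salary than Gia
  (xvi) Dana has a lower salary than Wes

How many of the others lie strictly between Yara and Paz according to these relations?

Chaining upward from Yara reaches: Cara, Dana, Gia, Wes, Tariq.
Chaining downward from Paz reaches: Enzo, Ivan, Chen, Cara, Dana, Gia, Wes.
Strictly between Yara and Paz are those in both lists: Cara, Dana, Gia, Wes — 4 elements.

4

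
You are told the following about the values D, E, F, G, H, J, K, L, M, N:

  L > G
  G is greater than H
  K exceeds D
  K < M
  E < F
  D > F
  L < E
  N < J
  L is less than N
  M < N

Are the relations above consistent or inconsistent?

consistent

Every relation is compatible with H < G < L < E < F < D < K < M < N < J; the set is consistent.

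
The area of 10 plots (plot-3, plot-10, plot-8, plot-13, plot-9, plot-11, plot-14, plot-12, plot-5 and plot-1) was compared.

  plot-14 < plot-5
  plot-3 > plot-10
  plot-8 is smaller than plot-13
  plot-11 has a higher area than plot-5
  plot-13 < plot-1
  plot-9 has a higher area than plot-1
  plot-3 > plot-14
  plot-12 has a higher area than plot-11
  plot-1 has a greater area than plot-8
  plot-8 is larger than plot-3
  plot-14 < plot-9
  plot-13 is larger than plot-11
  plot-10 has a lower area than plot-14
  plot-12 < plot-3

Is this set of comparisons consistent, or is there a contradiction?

consistent

The single ordering plot-10 < plot-14 < plot-5 < plot-11 < plot-12 < plot-3 < plot-8 < plot-13 < plot-1 < plot-9 satisfies every listed relation, so no contradiction arises.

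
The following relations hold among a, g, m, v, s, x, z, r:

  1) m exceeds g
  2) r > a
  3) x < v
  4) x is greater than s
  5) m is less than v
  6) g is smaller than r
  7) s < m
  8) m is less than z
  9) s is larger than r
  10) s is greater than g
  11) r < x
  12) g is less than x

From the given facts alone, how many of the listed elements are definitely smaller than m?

4

Directly below m: g, s.
One step further: r (3 so far).
One step further: a (4 so far).
Nothing else is reachable below m; 4 in all.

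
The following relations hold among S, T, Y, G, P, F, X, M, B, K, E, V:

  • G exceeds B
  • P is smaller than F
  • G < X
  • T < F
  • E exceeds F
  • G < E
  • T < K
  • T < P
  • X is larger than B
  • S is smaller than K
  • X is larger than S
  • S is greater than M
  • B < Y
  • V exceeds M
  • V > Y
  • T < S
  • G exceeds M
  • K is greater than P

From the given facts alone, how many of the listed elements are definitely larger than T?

Directly above T: P, F, S, K.
One step further: E, X (6 so far).
Nothing else is reachable above T; 6 in all.

6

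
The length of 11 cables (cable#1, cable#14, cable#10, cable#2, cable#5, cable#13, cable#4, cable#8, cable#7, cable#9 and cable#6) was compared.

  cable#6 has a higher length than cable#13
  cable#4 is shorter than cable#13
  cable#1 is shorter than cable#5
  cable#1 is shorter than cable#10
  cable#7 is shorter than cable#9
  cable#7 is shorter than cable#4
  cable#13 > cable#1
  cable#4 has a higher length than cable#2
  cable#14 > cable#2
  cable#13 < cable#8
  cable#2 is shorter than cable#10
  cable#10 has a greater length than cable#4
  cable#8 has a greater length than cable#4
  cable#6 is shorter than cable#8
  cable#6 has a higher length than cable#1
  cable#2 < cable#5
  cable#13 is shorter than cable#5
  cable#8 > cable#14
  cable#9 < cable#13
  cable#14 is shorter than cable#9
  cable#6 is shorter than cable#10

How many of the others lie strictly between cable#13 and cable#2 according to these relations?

The relations place cable#2 below cable#13. An element lies strictly between them when it is forced above cable#2 and also forced below cable#13.
Above cable#2: {cable#14, cable#4, cable#9, cable#6, cable#10, cable#8, cable#5}. Below cable#13: {cable#7, cable#14, cable#1, cable#4, cable#9}.
Intersection: {cable#14, cable#4, cable#9} — 3.

3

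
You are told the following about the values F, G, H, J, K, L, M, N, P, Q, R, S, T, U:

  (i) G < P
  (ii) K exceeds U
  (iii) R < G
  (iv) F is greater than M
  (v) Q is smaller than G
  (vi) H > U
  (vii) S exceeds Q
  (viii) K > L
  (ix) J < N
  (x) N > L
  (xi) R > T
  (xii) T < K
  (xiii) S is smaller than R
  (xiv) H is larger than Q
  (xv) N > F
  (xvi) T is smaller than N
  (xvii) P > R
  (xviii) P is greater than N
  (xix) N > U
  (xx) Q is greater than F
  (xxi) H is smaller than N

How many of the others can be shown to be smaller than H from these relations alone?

4

The elements the relations force below H are M, F, Q, U — no chain reaches any other.
That is 4.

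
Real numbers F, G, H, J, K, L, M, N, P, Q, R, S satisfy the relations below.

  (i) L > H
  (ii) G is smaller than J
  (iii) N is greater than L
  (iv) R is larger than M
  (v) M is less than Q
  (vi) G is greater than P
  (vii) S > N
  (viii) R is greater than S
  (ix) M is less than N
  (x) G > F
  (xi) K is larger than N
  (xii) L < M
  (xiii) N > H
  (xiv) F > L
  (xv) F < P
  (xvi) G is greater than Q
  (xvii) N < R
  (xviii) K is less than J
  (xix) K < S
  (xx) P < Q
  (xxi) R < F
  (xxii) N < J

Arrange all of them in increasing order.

H < L < M < N < K < S < R < F < P < Q < G < J

Nothing is placed below H, so it is least; from there H < L; L < M; M < N; N < K; K < S; S < R; R < F; F < P; P < Q; Q < G; G < J, each given directly.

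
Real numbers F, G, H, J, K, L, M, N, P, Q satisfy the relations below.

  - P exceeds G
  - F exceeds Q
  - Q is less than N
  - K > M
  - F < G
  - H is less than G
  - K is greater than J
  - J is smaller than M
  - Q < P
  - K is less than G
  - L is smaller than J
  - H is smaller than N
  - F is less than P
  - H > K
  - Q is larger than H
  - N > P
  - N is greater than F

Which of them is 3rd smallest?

M

Chaining the given pairs: L < J < M < K < H < Q < F < G < P < N.
Counting 3 from the smallest end gives M.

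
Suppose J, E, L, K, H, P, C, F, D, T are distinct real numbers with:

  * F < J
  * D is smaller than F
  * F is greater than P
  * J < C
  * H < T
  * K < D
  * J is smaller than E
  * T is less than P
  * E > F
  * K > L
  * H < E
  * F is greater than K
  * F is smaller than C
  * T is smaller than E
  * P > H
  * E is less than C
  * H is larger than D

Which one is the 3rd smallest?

The consecutive relations fix a unique order: L < K < D < H < T < P < F < J < E < C.
The 3rd smallest is D.

D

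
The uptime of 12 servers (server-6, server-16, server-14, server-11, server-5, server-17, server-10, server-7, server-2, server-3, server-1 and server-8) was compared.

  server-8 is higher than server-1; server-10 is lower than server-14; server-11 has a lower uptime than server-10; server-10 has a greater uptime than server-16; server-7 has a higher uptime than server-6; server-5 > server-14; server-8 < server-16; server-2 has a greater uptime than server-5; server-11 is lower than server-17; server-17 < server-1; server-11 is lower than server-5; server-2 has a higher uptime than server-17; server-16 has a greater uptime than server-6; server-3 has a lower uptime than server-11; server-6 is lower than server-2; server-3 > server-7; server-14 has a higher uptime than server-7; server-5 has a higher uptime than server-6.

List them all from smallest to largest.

Each adjacent pair is fixed by a given relation: server-6 < server-7; server-7 < server-3; server-3 < server-11; server-11 < server-17; server-17 < server-1; server-1 < server-8; server-8 < server-16; server-16 < server-10; server-10 < server-14; server-14 < server-5; server-5 < server-2. Chaining them end to end gives the full order.

server-6 < server-7 < server-3 < server-11 < server-17 < server-1 < server-8 < server-16 < server-10 < server-14 < server-5 < server-2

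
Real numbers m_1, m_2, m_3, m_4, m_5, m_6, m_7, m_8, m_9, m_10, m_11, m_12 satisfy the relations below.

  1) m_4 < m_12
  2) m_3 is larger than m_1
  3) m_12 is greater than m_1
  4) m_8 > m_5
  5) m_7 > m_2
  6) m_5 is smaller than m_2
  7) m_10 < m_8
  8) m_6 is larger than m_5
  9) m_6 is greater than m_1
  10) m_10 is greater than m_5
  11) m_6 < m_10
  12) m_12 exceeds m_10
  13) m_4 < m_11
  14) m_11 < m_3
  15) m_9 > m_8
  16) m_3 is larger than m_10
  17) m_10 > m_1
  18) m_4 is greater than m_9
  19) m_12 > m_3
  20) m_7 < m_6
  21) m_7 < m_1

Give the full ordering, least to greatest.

Nothing is placed below m_5, so it is least; from there m_5 < m_2; m_2 < m_7; m_7 < m_1; m_1 < m_6; m_6 < m_10; m_10 < m_8; m_8 < m_9; m_9 < m_4; m_4 < m_11; m_11 < m_3; m_3 < m_12, each given directly.

m_5 < m_2 < m_7 < m_1 < m_6 < m_10 < m_8 < m_9 < m_4 < m_11 < m_3 < m_12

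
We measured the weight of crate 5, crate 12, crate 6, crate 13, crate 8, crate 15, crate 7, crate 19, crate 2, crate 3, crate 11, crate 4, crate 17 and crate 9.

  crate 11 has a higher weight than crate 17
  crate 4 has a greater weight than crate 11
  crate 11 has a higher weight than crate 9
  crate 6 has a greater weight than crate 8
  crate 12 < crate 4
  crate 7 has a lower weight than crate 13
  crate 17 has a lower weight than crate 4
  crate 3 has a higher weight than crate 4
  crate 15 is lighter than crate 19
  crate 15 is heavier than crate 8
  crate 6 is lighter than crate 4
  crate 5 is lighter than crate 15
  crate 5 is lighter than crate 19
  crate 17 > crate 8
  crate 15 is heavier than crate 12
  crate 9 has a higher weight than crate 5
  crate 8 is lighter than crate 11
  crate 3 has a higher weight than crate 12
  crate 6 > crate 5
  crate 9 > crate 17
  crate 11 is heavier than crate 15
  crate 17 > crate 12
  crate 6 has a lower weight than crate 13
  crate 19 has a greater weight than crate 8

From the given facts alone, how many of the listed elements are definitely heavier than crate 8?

The elements the relations force above crate 8 are crate 15, crate 6, crate 17, crate 9, crate 11, crate 13, crate 4, crate 19, crate 3 — no chain reaches any other.
That is 9.

9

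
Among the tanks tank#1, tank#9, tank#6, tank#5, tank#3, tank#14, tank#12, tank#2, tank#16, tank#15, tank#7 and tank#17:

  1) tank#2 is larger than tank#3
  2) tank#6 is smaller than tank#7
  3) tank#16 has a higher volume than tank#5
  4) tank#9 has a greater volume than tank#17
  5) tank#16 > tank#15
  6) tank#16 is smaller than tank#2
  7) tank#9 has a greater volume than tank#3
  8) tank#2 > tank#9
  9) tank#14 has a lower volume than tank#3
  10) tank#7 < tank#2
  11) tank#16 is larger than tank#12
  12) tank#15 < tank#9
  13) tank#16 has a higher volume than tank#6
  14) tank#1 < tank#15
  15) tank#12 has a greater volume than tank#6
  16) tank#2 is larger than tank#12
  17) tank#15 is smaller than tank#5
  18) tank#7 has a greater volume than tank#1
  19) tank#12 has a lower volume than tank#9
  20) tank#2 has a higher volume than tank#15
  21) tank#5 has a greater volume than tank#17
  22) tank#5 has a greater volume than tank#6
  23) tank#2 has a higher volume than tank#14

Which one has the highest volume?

Chaining downward from tank#2: directly below it, tank#14, tank#12, tank#3, tank#15, tank#7, tank#16, tank#9; then tank#17, tank#1, tank#6, tank#5.
That covers every other element, and nothing is given above tank#2, so tank#2 is the highest volume.

tank#2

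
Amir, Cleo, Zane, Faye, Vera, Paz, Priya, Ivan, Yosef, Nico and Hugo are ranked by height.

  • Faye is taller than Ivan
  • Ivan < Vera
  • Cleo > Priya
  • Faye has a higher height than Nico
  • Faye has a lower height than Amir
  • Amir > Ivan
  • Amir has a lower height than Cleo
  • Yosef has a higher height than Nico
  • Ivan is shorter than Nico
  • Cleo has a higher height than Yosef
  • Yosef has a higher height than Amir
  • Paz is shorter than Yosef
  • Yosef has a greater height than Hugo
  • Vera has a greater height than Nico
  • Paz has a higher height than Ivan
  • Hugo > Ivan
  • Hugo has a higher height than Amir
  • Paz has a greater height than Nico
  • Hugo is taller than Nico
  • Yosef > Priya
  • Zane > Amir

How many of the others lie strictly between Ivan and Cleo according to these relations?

The relations place Ivan below Cleo. An element lies strictly between them when it is forced above Ivan and also forced below Cleo.
Above Ivan: {Nico, Vera, Paz, Faye, Amir, Zane, Hugo, Yosef}. Below Cleo: {Nico, Paz, Faye, Amir, Priya, Hugo, Yosef}.
Intersection: {Nico, Paz, Faye, Amir, Hugo, Yosef} — 6.

6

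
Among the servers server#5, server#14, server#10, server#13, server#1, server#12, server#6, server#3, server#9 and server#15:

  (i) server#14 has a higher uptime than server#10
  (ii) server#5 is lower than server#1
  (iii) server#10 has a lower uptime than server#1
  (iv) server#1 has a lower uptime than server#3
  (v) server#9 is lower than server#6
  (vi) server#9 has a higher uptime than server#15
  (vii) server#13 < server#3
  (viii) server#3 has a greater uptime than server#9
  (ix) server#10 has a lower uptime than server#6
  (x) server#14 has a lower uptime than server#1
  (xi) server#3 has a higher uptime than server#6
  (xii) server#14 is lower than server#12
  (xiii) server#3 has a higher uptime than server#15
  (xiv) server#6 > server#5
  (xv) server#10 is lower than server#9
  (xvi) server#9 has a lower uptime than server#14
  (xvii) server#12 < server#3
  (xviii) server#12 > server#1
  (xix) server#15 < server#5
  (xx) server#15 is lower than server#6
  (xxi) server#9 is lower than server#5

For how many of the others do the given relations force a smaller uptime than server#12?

6

The elements the relations force below server#12 are server#15, server#10, server#9, server#14, server#5, server#1 — no chain reaches any other.
That is 6.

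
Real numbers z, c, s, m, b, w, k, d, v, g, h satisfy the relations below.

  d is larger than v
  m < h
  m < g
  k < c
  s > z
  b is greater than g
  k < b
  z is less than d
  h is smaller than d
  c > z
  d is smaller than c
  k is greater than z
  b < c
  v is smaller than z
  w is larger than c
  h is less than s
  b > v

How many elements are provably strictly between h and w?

Chaining upward from h reaches: d, s, c.
Chaining downward from w reaches: v, m, z, k, d, g, b, c.
Strictly between h and w are those in both lists: d, c — 2 elements.

2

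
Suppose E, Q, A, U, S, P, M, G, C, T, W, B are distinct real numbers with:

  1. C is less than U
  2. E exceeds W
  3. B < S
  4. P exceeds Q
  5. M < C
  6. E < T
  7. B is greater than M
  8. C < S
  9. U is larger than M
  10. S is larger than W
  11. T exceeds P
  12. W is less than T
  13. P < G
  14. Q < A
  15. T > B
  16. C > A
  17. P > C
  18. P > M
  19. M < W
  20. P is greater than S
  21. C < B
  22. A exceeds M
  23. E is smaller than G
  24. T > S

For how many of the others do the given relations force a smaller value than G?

9

Directly below G: E, P.
One step further: Q, M, W, C, S (7 so far).
One step further: A, B (9 so far).
Nothing else is reachable below G; 9 in all.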